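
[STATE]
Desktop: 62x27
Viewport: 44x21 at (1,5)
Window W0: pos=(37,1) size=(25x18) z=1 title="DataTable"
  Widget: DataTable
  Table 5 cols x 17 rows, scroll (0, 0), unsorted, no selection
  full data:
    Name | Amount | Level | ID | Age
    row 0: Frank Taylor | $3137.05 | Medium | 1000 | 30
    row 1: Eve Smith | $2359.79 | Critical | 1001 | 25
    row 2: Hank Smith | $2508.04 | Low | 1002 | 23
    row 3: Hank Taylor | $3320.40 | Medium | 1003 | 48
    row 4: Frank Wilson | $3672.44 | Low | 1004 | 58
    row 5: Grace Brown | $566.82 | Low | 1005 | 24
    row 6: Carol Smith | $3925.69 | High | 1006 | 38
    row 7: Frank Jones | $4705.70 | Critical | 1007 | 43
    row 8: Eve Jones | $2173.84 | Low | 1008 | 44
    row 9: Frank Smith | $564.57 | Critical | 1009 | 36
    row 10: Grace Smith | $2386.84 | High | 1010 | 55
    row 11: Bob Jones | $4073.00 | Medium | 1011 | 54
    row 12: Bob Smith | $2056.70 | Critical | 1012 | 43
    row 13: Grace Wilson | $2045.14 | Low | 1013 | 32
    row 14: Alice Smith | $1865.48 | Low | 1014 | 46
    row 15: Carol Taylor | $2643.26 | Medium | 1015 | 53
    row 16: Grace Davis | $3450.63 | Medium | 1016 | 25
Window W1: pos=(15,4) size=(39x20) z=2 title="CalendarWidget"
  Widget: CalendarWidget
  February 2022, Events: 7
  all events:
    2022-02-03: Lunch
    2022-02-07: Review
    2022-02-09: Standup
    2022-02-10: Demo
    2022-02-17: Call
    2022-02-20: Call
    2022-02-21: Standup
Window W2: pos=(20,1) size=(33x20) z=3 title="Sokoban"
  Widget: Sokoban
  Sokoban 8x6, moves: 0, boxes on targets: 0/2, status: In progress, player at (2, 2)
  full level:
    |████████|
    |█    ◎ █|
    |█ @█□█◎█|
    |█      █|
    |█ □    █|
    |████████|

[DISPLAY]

              ┃ Cal┃█    ◎ █                
              ┠────┃█ @█□█◎█                
              ┃    ┃█      █                
              ┃Mo T┃█ □    █                
              ┃    ┃████████                
              ┃ 7* ┃Moves: 0  0/2           
              ┃14 1┃                        
              ┃21* ┃                        
              ┃28  ┃                        
              ┃    ┃                        
              ┃    ┃                        
              ┃    ┃                        
              ┃    ┃                        
              ┃    ┃                        
              ┃    ┃                        
              ┃    ┗━━━━━━━━━━━━━━━━━━━━━━━━
              ┃                             
              ┃                             
              ┗━━━━━━━━━━━━━━━━━━━━━━━━━━━━━
                                            
                                            


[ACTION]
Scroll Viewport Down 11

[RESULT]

              ┠────┃█ @█□█◎█                
              ┃    ┃█      █                
              ┃Mo T┃█ □    █                
              ┃    ┃████████                
              ┃ 7* ┃Moves: 0  0/2           
              ┃14 1┃                        
              ┃21* ┃                        
              ┃28  ┃                        
              ┃    ┃                        
              ┃    ┃                        
              ┃    ┃                        
              ┃    ┃                        
              ┃    ┃                        
              ┃    ┃                        
              ┃    ┗━━━━━━━━━━━━━━━━━━━━━━━━
              ┃                             
              ┃                             
              ┗━━━━━━━━━━━━━━━━━━━━━━━━━━━━━
                                            
                                            
                                            


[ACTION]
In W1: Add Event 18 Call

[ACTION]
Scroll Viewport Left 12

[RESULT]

               ┠────┃█ @█□█◎█               
               ┃    ┃█      █               
               ┃Mo T┃█ □    █               
               ┃    ┃████████               
               ┃ 7* ┃Moves: 0  0/2          
               ┃14 1┃                       
               ┃21* ┃                       
               ┃28  ┃                       
               ┃    ┃                       
               ┃    ┃                       
               ┃    ┃                       
               ┃    ┃                       
               ┃    ┃                       
               ┃    ┃                       
               ┃    ┗━━━━━━━━━━━━━━━━━━━━━━━
               ┃                            
               ┃                            
               ┗━━━━━━━━━━━━━━━━━━━━━━━━━━━━
                                            
                                            
                                            


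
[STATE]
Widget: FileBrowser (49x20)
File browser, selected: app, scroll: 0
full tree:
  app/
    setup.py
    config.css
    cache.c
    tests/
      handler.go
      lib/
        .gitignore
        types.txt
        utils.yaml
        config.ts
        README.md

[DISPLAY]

> [-] app/                                       
    setup.py                                     
    config.css                                   
    cache.c                                      
    [+] tests/                                   
                                                 
                                                 
                                                 
                                                 
                                                 
                                                 
                                                 
                                                 
                                                 
                                                 
                                                 
                                                 
                                                 
                                                 
                                                 


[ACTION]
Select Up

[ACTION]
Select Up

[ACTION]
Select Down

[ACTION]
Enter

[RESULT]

  [-] app/                                       
  > setup.py                                     
    config.css                                   
    cache.c                                      
    [+] tests/                                   
                                                 
                                                 
                                                 
                                                 
                                                 
                                                 
                                                 
                                                 
                                                 
                                                 
                                                 
                                                 
                                                 
                                                 
                                                 


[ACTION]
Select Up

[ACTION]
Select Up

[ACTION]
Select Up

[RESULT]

> [-] app/                                       
    setup.py                                     
    config.css                                   
    cache.c                                      
    [+] tests/                                   
                                                 
                                                 
                                                 
                                                 
                                                 
                                                 
                                                 
                                                 
                                                 
                                                 
                                                 
                                                 
                                                 
                                                 
                                                 


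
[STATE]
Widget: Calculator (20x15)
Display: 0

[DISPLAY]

                   0
┌───┬───┬───┬───┐   
│ 7 │ 8 │ 9 │ ÷ │   
├───┼───┼───┼───┤   
│ 4 │ 5 │ 6 │ × │   
├───┼───┼───┼───┤   
│ 1 │ 2 │ 3 │ - │   
├───┼───┼───┼───┤   
│ 0 │ . │ = │ + │   
├───┼───┼───┼───┤   
│ C │ MC│ MR│ M+│   
└───┴───┴───┴───┘   
                    
                    
                    


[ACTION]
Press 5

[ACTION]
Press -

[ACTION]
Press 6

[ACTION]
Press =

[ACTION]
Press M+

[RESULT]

                  -1
┌───┬───┬───┬───┐   
│ 7 │ 8 │ 9 │ ÷ │   
├───┼───┼───┼───┤   
│ 4 │ 5 │ 6 │ × │   
├───┼───┼───┼───┤   
│ 1 │ 2 │ 3 │ - │   
├───┼───┼───┼───┤   
│ 0 │ . │ = │ + │   
├───┼───┼───┼───┤   
│ C │ MC│ MR│ M+│   
└───┴───┴───┴───┘   
                    
                    
                    


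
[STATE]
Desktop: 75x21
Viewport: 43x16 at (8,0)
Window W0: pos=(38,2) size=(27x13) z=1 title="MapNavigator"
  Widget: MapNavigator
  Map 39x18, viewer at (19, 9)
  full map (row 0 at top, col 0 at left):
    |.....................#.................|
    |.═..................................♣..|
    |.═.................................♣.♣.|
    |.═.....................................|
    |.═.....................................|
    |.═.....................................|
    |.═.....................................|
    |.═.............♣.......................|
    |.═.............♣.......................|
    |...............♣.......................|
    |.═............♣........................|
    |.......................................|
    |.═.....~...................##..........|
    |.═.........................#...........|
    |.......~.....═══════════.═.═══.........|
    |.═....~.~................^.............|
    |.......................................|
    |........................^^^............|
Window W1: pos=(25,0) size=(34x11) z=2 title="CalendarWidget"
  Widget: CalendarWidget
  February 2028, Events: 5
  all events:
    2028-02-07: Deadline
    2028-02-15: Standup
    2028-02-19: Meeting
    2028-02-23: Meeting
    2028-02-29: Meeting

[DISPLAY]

                 ┏━━━━━━━━━━━━━━━━━━━━━━━━━
                 ┃ CalendarWidget          
                 ┠─────────────────────────
                 ┃         February 2028   
                 ┃Mo Tu We Th Fr Sa Su     
                 ┃    1  2  3  4  5  6     
                 ┃ 7*  8  9 10 11 12 13    
                 ┃14 15* 16 17 18 19* 20   
                 ┃21 22 23* 24 25 26 27    
                 ┃28 29*                   
                 ┗━━━━━━━━━━━━━━━━━━━━━━━━━
                              ┃............
                              ┃~...........
                              ┃............
                              ┗━━━━━━━━━━━━
                                           


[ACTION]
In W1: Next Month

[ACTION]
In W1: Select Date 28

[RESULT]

                 ┏━━━━━━━━━━━━━━━━━━━━━━━━━
                 ┃ CalendarWidget          
                 ┠─────────────────────────
                 ┃           March 2028    
                 ┃Mo Tu We Th Fr Sa Su     
                 ┃       1  2  3  4  5     
                 ┃ 6  7  8  9 10 11 12     
                 ┃13 14 15 16 17 18 19     
                 ┃20 21 22 23 24 25 26     
                 ┃27 [28] 29 30 31         
                 ┗━━━━━━━━━━━━━━━━━━━━━━━━━
                              ┃............
                              ┃~...........
                              ┃............
                              ┗━━━━━━━━━━━━
                                           


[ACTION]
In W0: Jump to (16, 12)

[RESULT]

                 ┏━━━━━━━━━━━━━━━━━━━━━━━━━
                 ┃ CalendarWidget          
                 ┠─────────────────────────
                 ┃           March 2028    
                 ┃Mo Tu We Th Fr Sa Su     
                 ┃       1  2  3  4  5     
                 ┃ 6  7  8  9 10 11 12     
                 ┃13 14 15 16 17 18 19     
                 ┃20 21 22 23 24 25 26     
                 ┃27 [28] 29 30 31         
                 ┗━━━━━━━━━━━━━━━━━━━━━━━━━
                              ┃...~.....═══
                              ┃..~.~.......
                              ┃............
                              ┗━━━━━━━━━━━━
                                           


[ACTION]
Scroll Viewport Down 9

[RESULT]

                 ┃       1  2  3  4  5     
                 ┃ 6  7  8  9 10 11 12     
                 ┃13 14 15 16 17 18 19     
                 ┃20 21 22 23 24 25 26     
                 ┃27 [28] 29 30 31         
                 ┗━━━━━━━━━━━━━━━━━━━━━━━━━
                              ┃...~.....═══
                              ┃..~.~.......
                              ┃............
                              ┗━━━━━━━━━━━━
                                           
                                           
                                           
                                           
                                           
                                           


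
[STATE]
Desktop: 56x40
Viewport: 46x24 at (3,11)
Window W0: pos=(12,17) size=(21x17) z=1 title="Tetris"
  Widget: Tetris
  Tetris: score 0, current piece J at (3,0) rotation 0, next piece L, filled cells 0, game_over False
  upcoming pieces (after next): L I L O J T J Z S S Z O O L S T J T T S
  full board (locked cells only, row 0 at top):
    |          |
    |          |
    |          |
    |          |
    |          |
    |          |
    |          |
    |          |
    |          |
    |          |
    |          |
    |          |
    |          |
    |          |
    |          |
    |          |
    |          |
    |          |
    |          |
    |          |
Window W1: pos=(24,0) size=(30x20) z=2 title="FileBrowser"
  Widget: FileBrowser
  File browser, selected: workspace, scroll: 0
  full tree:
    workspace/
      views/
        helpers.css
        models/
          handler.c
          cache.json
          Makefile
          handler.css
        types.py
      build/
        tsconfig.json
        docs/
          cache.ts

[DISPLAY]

                     ┃                        
                     ┃                        
                     ┃                        
                     ┃                        
                     ┃                        
                     ┃                        
         ┏━━━━━━━━━━━┃                        
         ┃ Tetris    ┃                        
         ┠───────────┗━━━━━━━━━━━━━━━━━━━━━━━━
         ┃          │Next:   ┃                
         ┃          │  ▒     ┃                
         ┃          │▒▒▒     ┃                
         ┃          │        ┃                
         ┃          │        ┃                
         ┃          │        ┃                
         ┃          │Score:  ┃                
         ┃          │0       ┃                
         ┃          │        ┃                
         ┃          │        ┃                
         ┃          │        ┃                
         ┃          │        ┃                
         ┃          │        ┃                
         ┗━━━━━━━━━━━━━━━━━━━┛                
                                              


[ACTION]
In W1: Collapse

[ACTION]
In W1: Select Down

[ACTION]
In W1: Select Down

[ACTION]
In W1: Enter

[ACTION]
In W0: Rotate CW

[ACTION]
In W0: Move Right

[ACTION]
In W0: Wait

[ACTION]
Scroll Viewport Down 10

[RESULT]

                     ┃                        
         ┏━━━━━━━━━━━┃                        
         ┃ Tetris    ┃                        
         ┠───────────┗━━━━━━━━━━━━━━━━━━━━━━━━
         ┃          │Next:   ┃                
         ┃          │  ▒     ┃                
         ┃          │▒▒▒     ┃                
         ┃          │        ┃                
         ┃          │        ┃                
         ┃          │        ┃                
         ┃          │Score:  ┃                
         ┃          │0       ┃                
         ┃          │        ┃                
         ┃          │        ┃                
         ┃          │        ┃                
         ┃          │        ┃                
         ┃          │        ┃                
         ┗━━━━━━━━━━━━━━━━━━━┛                
                                              
                                              
                                              
                                              
                                              
                                              


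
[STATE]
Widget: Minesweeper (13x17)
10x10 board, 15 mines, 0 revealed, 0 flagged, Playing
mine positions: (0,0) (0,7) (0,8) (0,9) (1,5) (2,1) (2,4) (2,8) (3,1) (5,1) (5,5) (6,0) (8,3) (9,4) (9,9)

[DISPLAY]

■■■■■■■■■■   
■■■■■■■■■■   
■■■■■■■■■■   
■■■■■■■■■■   
■■■■■■■■■■   
■■■■■■■■■■   
■■■■■■■■■■   
■■■■■■■■■■   
■■■■■■■■■■   
■■■■■■■■■■   
             
             
             
             
             
             
             


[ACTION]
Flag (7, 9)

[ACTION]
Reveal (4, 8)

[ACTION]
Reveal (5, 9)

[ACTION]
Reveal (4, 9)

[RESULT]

■■■■■■■■■■   
■■■■■■■■■■   
■■■■■211■■   
■■■■■1 111   
■■■■■11      
■■■■■■1      
■■■■111      
■■■■1        
■■■■21  11   
■■■■■1  1■   
             
             
             
             
             
             
             


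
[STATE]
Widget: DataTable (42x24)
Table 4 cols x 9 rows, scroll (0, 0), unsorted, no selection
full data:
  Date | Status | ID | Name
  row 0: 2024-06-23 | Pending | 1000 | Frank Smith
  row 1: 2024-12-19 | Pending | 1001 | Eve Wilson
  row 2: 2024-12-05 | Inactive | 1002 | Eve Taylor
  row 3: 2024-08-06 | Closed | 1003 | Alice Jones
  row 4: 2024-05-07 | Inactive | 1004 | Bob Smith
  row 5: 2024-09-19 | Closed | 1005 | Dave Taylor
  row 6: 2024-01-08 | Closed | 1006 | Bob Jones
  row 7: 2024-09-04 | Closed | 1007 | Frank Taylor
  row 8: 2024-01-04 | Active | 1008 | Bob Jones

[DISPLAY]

Date      │Status  │ID  │Name             
──────────┼────────┼────┼────────────     
2024-06-23│Pending │1000│Frank Smith      
2024-12-19│Pending │1001│Eve Wilson       
2024-12-05│Inactive│1002│Eve Taylor       
2024-08-06│Closed  │1003│Alice Jones      
2024-05-07│Inactive│1004│Bob Smith        
2024-09-19│Closed  │1005│Dave Taylor      
2024-01-08│Closed  │1006│Bob Jones        
2024-09-04│Closed  │1007│Frank Taylor     
2024-01-04│Active  │1008│Bob Jones        
                                          
                                          
                                          
                                          
                                          
                                          
                                          
                                          
                                          
                                          
                                          
                                          
                                          


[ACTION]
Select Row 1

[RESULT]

Date      │Status  │ID  │Name             
──────────┼────────┼────┼────────────     
2024-06-23│Pending │1000│Frank Smith      
>024-12-19│Pending │1001│Eve Wilson       
2024-12-05│Inactive│1002│Eve Taylor       
2024-08-06│Closed  │1003│Alice Jones      
2024-05-07│Inactive│1004│Bob Smith        
2024-09-19│Closed  │1005│Dave Taylor      
2024-01-08│Closed  │1006│Bob Jones        
2024-09-04│Closed  │1007│Frank Taylor     
2024-01-04│Active  │1008│Bob Jones        
                                          
                                          
                                          
                                          
                                          
                                          
                                          
                                          
                                          
                                          
                                          
                                          
                                          


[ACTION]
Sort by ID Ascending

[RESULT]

Date      │Status  │ID ▲│Name             
──────────┼────────┼────┼────────────     
2024-06-23│Pending │1000│Frank Smith      
>024-12-19│Pending │1001│Eve Wilson       
2024-12-05│Inactive│1002│Eve Taylor       
2024-08-06│Closed  │1003│Alice Jones      
2024-05-07│Inactive│1004│Bob Smith        
2024-09-19│Closed  │1005│Dave Taylor      
2024-01-08│Closed  │1006│Bob Jones        
2024-09-04│Closed  │1007│Frank Taylor     
2024-01-04│Active  │1008│Bob Jones        
                                          
                                          
                                          
                                          
                                          
                                          
                                          
                                          
                                          
                                          
                                          
                                          
                                          


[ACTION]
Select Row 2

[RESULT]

Date      │Status  │ID ▲│Name             
──────────┼────────┼────┼────────────     
2024-06-23│Pending │1000│Frank Smith      
2024-12-19│Pending │1001│Eve Wilson       
>024-12-05│Inactive│1002│Eve Taylor       
2024-08-06│Closed  │1003│Alice Jones      
2024-05-07│Inactive│1004│Bob Smith        
2024-09-19│Closed  │1005│Dave Taylor      
2024-01-08│Closed  │1006│Bob Jones        
2024-09-04│Closed  │1007│Frank Taylor     
2024-01-04│Active  │1008│Bob Jones        
                                          
                                          
                                          
                                          
                                          
                                          
                                          
                                          
                                          
                                          
                                          
                                          
                                          


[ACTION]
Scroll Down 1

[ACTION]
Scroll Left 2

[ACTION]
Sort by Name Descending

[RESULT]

Date      │Status  │ID  │Name       ▼     
──────────┼────────┼────┼────────────     
2024-09-04│Closed  │1007│Frank Taylor     
2024-06-23│Pending │1000│Frank Smith      
>024-12-19│Pending │1001│Eve Wilson       
2024-12-05│Inactive│1002│Eve Taylor       
2024-09-19│Closed  │1005│Dave Taylor      
2024-05-07│Inactive│1004│Bob Smith        
2024-01-08│Closed  │1006│Bob Jones        
2024-01-04│Active  │1008│Bob Jones        
2024-08-06│Closed  │1003│Alice Jones      
                                          
                                          
                                          
                                          
                                          
                                          
                                          
                                          
                                          
                                          
                                          
                                          
                                          


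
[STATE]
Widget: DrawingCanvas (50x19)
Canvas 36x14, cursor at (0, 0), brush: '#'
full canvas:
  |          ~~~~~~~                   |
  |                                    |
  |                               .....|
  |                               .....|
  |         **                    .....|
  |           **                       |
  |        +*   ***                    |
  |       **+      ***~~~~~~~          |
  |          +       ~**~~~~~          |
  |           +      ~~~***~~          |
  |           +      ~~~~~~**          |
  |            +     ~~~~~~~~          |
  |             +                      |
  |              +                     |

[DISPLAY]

+         ~~~~~~~                                 
                                                  
                               .....              
                               .....              
         **                    .....              
           **                                     
        +*   ***                                  
       **+      ***~~~~~~~                        
          +       ~**~~~~~                        
           +      ~~~***~~                        
           +      ~~~~~~**                        
            +     ~~~~~~~~                        
             +                                    
              +                                   
                                                  
                                                  
                                                  
                                                  
                                                  


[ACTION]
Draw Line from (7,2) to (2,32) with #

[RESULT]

+         ~~~~~~~                                 
                                                  
                              ###...              
                        ###### .....              
         **       ######       .....              
           *######                                
      ###### ***                                  
  #### **+      ***~~~~~~~                        
          +       ~**~~~~~                        
           +      ~~~***~~                        
           +      ~~~~~~**                        
            +     ~~~~~~~~                        
             +                                    
              +                                   
                                                  
                                                  
                                                  
                                                  
                                                  


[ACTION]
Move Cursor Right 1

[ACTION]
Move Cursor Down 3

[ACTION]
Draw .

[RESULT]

          ~~~~~~~                                 
                                                  
                              ###...              
 .                      ###### .....              
         **       ######       .....              
           *######                                
      ###### ***                                  
  #### **+      ***~~~~~~~                        
          +       ~**~~~~~                        
           +      ~~~***~~                        
           +      ~~~~~~**                        
            +     ~~~~~~~~                        
             +                                    
              +                                   
                                                  
                                                  
                                                  
                                                  
                                                  


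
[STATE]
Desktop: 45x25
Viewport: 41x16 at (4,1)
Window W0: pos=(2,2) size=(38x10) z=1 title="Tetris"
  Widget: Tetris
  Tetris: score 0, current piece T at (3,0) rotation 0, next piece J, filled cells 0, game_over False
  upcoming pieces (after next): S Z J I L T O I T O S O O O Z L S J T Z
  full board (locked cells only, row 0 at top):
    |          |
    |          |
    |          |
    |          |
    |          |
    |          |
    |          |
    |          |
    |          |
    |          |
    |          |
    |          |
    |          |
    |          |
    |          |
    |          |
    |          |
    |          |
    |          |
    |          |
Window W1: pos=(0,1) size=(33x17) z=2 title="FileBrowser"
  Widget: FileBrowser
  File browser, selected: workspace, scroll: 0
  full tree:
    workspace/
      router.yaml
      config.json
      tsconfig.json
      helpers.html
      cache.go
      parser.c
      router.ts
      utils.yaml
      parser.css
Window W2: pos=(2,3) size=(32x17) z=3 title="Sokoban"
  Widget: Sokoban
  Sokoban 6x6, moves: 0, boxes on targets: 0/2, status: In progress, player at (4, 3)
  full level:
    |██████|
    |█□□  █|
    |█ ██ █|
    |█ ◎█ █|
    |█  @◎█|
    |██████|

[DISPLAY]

━━━━━━━━━━━━━━━━━━━━━━━━━━━━┓            
leBrowser                   ┃━━━━━━┓     
━━━━━━━━━━━━━━━━━━━━━━━━━━━━━┓     ┃     
Sokoban                      ┃─────┨     
─────────────────────────────┨     ┃     
█████                        ┃     ┃     
□□  █                        ┃     ┃     
 ██ █                        ┃     ┃     
 ◎█ █                        ┃     ┃     
  @◎█                        ┃     ┃     
█████                        ┃━━━━━┛     
oves: 0  0/2                 ┃           
                             ┃           
                             ┃           
                             ┃           
                             ┃           


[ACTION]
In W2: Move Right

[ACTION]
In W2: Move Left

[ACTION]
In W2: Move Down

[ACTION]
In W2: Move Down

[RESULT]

━━━━━━━━━━━━━━━━━━━━━━━━━━━━┓            
leBrowser                   ┃━━━━━━┓     
━━━━━━━━━━━━━━━━━━━━━━━━━━━━━┓     ┃     
Sokoban                      ┃─────┨     
─────────────────────────────┨     ┃     
█████                        ┃     ┃     
□□  █                        ┃     ┃     
 ██ █                        ┃     ┃     
 ◎█ █                        ┃     ┃     
  @◎█                        ┃     ┃     
█████                        ┃━━━━━┛     
oves: 2  0/2                 ┃           
                             ┃           
                             ┃           
                             ┃           
                             ┃           


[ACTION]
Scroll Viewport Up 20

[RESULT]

                                         
━━━━━━━━━━━━━━━━━━━━━━━━━━━━┓            
leBrowser                   ┃━━━━━━┓     
━━━━━━━━━━━━━━━━━━━━━━━━━━━━━┓     ┃     
Sokoban                      ┃─────┨     
─────────────────────────────┨     ┃     
█████                        ┃     ┃     
□□  █                        ┃     ┃     
 ██ █                        ┃     ┃     
 ◎█ █                        ┃     ┃     
  @◎█                        ┃     ┃     
█████                        ┃━━━━━┛     
oves: 2  0/2                 ┃           
                             ┃           
                             ┃           
                             ┃           


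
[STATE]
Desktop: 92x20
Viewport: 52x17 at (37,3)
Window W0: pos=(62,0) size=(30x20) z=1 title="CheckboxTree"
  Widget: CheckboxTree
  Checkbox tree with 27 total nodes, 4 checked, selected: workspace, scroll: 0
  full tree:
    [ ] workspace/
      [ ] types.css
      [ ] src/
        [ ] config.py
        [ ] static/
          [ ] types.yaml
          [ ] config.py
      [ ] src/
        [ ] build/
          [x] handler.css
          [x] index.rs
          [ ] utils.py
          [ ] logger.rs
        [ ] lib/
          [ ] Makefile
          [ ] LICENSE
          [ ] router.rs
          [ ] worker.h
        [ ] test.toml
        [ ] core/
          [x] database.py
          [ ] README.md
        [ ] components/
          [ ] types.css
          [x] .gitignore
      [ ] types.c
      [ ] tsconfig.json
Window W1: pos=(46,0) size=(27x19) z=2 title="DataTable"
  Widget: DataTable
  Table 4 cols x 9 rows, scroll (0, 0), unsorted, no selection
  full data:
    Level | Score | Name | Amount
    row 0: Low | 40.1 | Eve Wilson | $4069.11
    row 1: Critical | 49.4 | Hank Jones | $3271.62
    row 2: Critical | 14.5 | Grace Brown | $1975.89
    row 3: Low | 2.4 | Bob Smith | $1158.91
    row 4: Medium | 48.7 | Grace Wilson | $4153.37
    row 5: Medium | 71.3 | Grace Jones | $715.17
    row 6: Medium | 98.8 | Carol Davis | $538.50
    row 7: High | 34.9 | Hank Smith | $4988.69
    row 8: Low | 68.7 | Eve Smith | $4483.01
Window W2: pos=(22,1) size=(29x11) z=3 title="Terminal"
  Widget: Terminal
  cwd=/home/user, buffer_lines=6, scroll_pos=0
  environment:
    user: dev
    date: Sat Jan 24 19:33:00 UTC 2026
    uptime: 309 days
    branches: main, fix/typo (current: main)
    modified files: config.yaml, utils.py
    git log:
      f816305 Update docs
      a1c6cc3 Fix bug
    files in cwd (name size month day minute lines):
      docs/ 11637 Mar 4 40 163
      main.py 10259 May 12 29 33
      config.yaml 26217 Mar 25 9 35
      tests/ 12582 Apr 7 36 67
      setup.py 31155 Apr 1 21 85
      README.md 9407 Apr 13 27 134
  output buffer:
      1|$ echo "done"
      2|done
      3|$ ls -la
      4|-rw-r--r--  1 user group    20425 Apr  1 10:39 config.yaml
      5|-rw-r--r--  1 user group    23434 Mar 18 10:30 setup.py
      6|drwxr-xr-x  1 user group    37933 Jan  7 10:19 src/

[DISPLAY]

─────────────┨l   │Score│Name      ┃pace/           
             ┃────┼─────┼──────────┃es.css          
             ┃    │40.1 │Eve Wilson┃/               
             ┃ical│49.4 │Hank Jones┃onfig.py        
user group   ┃ical│14.5 │Grace Brow┃tatic/          
user group   ┃    │2.4  │Bob Smith ┃ types.yaml     
user group   ┃um  │48.7 │Grace Wils┃ config.py      
             ┃um  │71.3 │Grace Jone┃/               
━━━━━━━━━━━━━┛um  │98.8 │Carol Davi┃uild/           
         ┃High    │34.9 │Hank Smith┃ handler.css    
         ┃Low     │68.7 │Eve Smith ┃ index.rs       
         ┃                         ┃ utils.py       
         ┃                         ┃ logger.rs      
         ┃                         ┃ib/             
         ┃                         ┃ Makefile       
         ┗━━━━━━━━━━━━━━━━━━━━━━━━━┛ LICENSE        
                         ┗━━━━━━━━━━━━━━━━━━━━━━━━━━


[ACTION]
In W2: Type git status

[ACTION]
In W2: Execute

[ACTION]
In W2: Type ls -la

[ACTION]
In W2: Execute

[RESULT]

─────────────┨l   │Score│Name      ┃pace/           
dev group    ┃────┼─────┼──────────┃es.css          
dev group    ┃    │40.1 │Eve Wilson┃/               
dev group    ┃ical│49.4 │Hank Jones┃onfig.py        
dev group    ┃ical│14.5 │Grace Brow┃tatic/          
dev group    ┃    │2.4  │Bob Smith ┃ types.yaml     
dev group    ┃um  │48.7 │Grace Wils┃ config.py      
             ┃um  │71.3 │Grace Jone┃/               
━━━━━━━━━━━━━┛um  │98.8 │Carol Davi┃uild/           
         ┃High    │34.9 │Hank Smith┃ handler.css    
         ┃Low     │68.7 │Eve Smith ┃ index.rs       
         ┃                         ┃ utils.py       
         ┃                         ┃ logger.rs      
         ┃                         ┃ib/             
         ┃                         ┃ Makefile       
         ┗━━━━━━━━━━━━━━━━━━━━━━━━━┛ LICENSE        
                         ┗━━━━━━━━━━━━━━━━━━━━━━━━━━


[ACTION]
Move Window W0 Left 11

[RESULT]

─────────────┨l   │Score│Name      ┃       ┃        
dev group    ┃────┼─────┼──────────┃       ┃        
dev group    ┃    │40.1 │Eve Wilson┃       ┃        
dev group    ┃ical│49.4 │Hank Jones┃       ┃        
dev group    ┃ical│14.5 │Grace Brow┃       ┃        
dev group    ┃    │2.4  │Bob Smith ┃       ┃        
dev group    ┃um  │48.7 │Grace Wils┃       ┃        
             ┃um  │71.3 │Grace Jone┃       ┃        
━━━━━━━━━━━━━┛um  │98.8 │Carol Davi┃       ┃        
         ┃High    │34.9 │Hank Smith┃s      ┃        
         ┃Low     │68.7 │Eve Smith ┃       ┃        
         ┃                         ┃       ┃        
         ┃                         ┃       ┃        
         ┃                         ┃       ┃        
         ┃                         ┃       ┃        
         ┗━━━━━━━━━━━━━━━━━━━━━━━━━┛       ┃        
              ┗━━━━━━━━━━━━━━━━━━━━━━━━━━━━┛        
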